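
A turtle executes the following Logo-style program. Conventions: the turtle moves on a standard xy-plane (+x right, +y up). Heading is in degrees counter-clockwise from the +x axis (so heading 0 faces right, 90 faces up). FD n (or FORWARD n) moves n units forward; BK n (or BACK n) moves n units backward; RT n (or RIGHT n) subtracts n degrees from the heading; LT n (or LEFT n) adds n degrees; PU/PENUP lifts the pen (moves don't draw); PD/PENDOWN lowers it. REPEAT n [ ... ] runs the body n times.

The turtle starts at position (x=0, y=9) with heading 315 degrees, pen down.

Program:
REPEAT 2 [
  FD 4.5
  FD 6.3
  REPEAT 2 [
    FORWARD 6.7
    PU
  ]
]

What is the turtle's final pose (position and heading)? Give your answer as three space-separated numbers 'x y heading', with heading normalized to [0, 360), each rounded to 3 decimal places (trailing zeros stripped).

Answer: 34.224 -25.224 315

Derivation:
Executing turtle program step by step:
Start: pos=(0,9), heading=315, pen down
REPEAT 2 [
  -- iteration 1/2 --
  FD 4.5: (0,9) -> (3.182,5.818) [heading=315, draw]
  FD 6.3: (3.182,5.818) -> (7.637,1.363) [heading=315, draw]
  REPEAT 2 [
    -- iteration 1/2 --
    FD 6.7: (7.637,1.363) -> (12.374,-3.374) [heading=315, draw]
    PU: pen up
    -- iteration 2/2 --
    FD 6.7: (12.374,-3.374) -> (17.112,-8.112) [heading=315, move]
    PU: pen up
  ]
  -- iteration 2/2 --
  FD 4.5: (17.112,-8.112) -> (20.294,-11.294) [heading=315, move]
  FD 6.3: (20.294,-11.294) -> (24.749,-15.749) [heading=315, move]
  REPEAT 2 [
    -- iteration 1/2 --
    FD 6.7: (24.749,-15.749) -> (29.486,-20.486) [heading=315, move]
    PU: pen up
    -- iteration 2/2 --
    FD 6.7: (29.486,-20.486) -> (34.224,-25.224) [heading=315, move]
    PU: pen up
  ]
]
Final: pos=(34.224,-25.224), heading=315, 3 segment(s) drawn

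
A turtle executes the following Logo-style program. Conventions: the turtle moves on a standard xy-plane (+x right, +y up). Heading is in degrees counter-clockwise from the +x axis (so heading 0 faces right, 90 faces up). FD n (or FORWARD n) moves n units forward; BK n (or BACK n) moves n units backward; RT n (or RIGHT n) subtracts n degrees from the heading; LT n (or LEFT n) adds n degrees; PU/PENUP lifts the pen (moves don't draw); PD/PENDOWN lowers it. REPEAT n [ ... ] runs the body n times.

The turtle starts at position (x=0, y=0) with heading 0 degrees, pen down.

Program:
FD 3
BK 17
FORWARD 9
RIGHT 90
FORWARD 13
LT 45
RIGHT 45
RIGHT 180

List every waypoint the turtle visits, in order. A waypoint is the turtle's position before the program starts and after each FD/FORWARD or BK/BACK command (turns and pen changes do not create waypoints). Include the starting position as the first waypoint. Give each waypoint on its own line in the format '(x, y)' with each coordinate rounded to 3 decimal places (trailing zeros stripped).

Executing turtle program step by step:
Start: pos=(0,0), heading=0, pen down
FD 3: (0,0) -> (3,0) [heading=0, draw]
BK 17: (3,0) -> (-14,0) [heading=0, draw]
FD 9: (-14,0) -> (-5,0) [heading=0, draw]
RT 90: heading 0 -> 270
FD 13: (-5,0) -> (-5,-13) [heading=270, draw]
LT 45: heading 270 -> 315
RT 45: heading 315 -> 270
RT 180: heading 270 -> 90
Final: pos=(-5,-13), heading=90, 4 segment(s) drawn
Waypoints (5 total):
(0, 0)
(3, 0)
(-14, 0)
(-5, 0)
(-5, -13)

Answer: (0, 0)
(3, 0)
(-14, 0)
(-5, 0)
(-5, -13)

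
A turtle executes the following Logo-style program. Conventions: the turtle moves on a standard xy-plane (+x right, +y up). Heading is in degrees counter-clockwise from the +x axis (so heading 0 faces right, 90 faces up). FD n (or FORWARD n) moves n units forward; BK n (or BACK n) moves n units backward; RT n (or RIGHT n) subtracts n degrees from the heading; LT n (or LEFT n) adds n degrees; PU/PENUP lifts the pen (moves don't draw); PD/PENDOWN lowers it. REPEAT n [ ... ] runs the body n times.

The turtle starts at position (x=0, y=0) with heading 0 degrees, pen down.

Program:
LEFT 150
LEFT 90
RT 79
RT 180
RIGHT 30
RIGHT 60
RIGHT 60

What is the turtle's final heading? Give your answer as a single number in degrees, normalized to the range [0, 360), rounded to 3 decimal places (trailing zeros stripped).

Answer: 191

Derivation:
Executing turtle program step by step:
Start: pos=(0,0), heading=0, pen down
LT 150: heading 0 -> 150
LT 90: heading 150 -> 240
RT 79: heading 240 -> 161
RT 180: heading 161 -> 341
RT 30: heading 341 -> 311
RT 60: heading 311 -> 251
RT 60: heading 251 -> 191
Final: pos=(0,0), heading=191, 0 segment(s) drawn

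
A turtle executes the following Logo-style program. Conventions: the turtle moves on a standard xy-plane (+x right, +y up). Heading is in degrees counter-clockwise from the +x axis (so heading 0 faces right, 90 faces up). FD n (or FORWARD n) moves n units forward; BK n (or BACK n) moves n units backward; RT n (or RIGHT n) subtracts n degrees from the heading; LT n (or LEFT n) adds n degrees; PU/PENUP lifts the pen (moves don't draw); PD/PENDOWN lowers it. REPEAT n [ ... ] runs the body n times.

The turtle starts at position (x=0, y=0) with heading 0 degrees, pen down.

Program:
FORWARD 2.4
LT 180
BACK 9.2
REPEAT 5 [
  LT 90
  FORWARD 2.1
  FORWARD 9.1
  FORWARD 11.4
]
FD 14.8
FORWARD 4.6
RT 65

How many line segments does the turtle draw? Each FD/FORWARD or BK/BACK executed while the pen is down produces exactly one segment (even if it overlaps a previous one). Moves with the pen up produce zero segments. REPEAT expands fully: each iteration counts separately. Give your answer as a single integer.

Executing turtle program step by step:
Start: pos=(0,0), heading=0, pen down
FD 2.4: (0,0) -> (2.4,0) [heading=0, draw]
LT 180: heading 0 -> 180
BK 9.2: (2.4,0) -> (11.6,0) [heading=180, draw]
REPEAT 5 [
  -- iteration 1/5 --
  LT 90: heading 180 -> 270
  FD 2.1: (11.6,0) -> (11.6,-2.1) [heading=270, draw]
  FD 9.1: (11.6,-2.1) -> (11.6,-11.2) [heading=270, draw]
  FD 11.4: (11.6,-11.2) -> (11.6,-22.6) [heading=270, draw]
  -- iteration 2/5 --
  LT 90: heading 270 -> 0
  FD 2.1: (11.6,-22.6) -> (13.7,-22.6) [heading=0, draw]
  FD 9.1: (13.7,-22.6) -> (22.8,-22.6) [heading=0, draw]
  FD 11.4: (22.8,-22.6) -> (34.2,-22.6) [heading=0, draw]
  -- iteration 3/5 --
  LT 90: heading 0 -> 90
  FD 2.1: (34.2,-22.6) -> (34.2,-20.5) [heading=90, draw]
  FD 9.1: (34.2,-20.5) -> (34.2,-11.4) [heading=90, draw]
  FD 11.4: (34.2,-11.4) -> (34.2,0) [heading=90, draw]
  -- iteration 4/5 --
  LT 90: heading 90 -> 180
  FD 2.1: (34.2,0) -> (32.1,0) [heading=180, draw]
  FD 9.1: (32.1,0) -> (23,0) [heading=180, draw]
  FD 11.4: (23,0) -> (11.6,0) [heading=180, draw]
  -- iteration 5/5 --
  LT 90: heading 180 -> 270
  FD 2.1: (11.6,0) -> (11.6,-2.1) [heading=270, draw]
  FD 9.1: (11.6,-2.1) -> (11.6,-11.2) [heading=270, draw]
  FD 11.4: (11.6,-11.2) -> (11.6,-22.6) [heading=270, draw]
]
FD 14.8: (11.6,-22.6) -> (11.6,-37.4) [heading=270, draw]
FD 4.6: (11.6,-37.4) -> (11.6,-42) [heading=270, draw]
RT 65: heading 270 -> 205
Final: pos=(11.6,-42), heading=205, 19 segment(s) drawn
Segments drawn: 19

Answer: 19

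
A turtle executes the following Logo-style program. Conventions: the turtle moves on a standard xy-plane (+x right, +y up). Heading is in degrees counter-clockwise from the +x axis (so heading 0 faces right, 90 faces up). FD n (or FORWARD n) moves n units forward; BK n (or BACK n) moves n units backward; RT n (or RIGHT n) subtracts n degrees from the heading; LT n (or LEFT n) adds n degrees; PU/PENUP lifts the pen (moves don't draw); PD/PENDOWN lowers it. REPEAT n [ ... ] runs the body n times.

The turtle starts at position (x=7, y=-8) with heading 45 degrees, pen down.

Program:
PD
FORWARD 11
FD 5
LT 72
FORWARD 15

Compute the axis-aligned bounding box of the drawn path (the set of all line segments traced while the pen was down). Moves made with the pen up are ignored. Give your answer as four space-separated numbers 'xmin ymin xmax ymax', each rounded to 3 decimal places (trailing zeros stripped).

Answer: 7 -8 18.314 16.679

Derivation:
Executing turtle program step by step:
Start: pos=(7,-8), heading=45, pen down
PD: pen down
FD 11: (7,-8) -> (14.778,-0.222) [heading=45, draw]
FD 5: (14.778,-0.222) -> (18.314,3.314) [heading=45, draw]
LT 72: heading 45 -> 117
FD 15: (18.314,3.314) -> (11.504,16.679) [heading=117, draw]
Final: pos=(11.504,16.679), heading=117, 3 segment(s) drawn

Segment endpoints: x in {7, 11.504, 14.778, 18.314}, y in {-8, -0.222, 3.314, 16.679}
xmin=7, ymin=-8, xmax=18.314, ymax=16.679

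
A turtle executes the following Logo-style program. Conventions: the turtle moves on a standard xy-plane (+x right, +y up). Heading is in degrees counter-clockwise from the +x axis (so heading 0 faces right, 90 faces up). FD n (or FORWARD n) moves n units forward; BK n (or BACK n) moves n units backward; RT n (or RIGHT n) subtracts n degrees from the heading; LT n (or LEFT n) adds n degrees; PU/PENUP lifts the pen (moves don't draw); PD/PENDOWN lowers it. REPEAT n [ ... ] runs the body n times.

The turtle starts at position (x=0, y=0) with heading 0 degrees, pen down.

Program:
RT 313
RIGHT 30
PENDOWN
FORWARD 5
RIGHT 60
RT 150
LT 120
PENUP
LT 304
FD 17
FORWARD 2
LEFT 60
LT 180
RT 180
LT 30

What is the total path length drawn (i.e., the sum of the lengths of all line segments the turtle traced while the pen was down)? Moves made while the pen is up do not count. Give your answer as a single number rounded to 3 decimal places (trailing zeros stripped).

Executing turtle program step by step:
Start: pos=(0,0), heading=0, pen down
RT 313: heading 0 -> 47
RT 30: heading 47 -> 17
PD: pen down
FD 5: (0,0) -> (4.782,1.462) [heading=17, draw]
RT 60: heading 17 -> 317
RT 150: heading 317 -> 167
LT 120: heading 167 -> 287
PU: pen up
LT 304: heading 287 -> 231
FD 17: (4.782,1.462) -> (-5.917,-11.75) [heading=231, move]
FD 2: (-5.917,-11.75) -> (-7.176,-13.304) [heading=231, move]
LT 60: heading 231 -> 291
LT 180: heading 291 -> 111
RT 180: heading 111 -> 291
LT 30: heading 291 -> 321
Final: pos=(-7.176,-13.304), heading=321, 1 segment(s) drawn

Segment lengths:
  seg 1: (0,0) -> (4.782,1.462), length = 5
Total = 5

Answer: 5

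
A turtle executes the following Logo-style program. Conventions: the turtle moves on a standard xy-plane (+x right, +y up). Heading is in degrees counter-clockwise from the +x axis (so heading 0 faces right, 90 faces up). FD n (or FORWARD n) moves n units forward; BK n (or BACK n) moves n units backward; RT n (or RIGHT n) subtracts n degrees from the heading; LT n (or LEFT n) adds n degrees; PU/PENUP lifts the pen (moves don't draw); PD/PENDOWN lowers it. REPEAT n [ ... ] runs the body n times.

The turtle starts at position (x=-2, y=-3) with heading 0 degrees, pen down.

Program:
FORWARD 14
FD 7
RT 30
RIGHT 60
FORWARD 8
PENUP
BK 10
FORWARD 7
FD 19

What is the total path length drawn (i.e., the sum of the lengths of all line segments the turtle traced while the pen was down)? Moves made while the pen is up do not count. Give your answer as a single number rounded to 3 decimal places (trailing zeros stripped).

Answer: 29

Derivation:
Executing turtle program step by step:
Start: pos=(-2,-3), heading=0, pen down
FD 14: (-2,-3) -> (12,-3) [heading=0, draw]
FD 7: (12,-3) -> (19,-3) [heading=0, draw]
RT 30: heading 0 -> 330
RT 60: heading 330 -> 270
FD 8: (19,-3) -> (19,-11) [heading=270, draw]
PU: pen up
BK 10: (19,-11) -> (19,-1) [heading=270, move]
FD 7: (19,-1) -> (19,-8) [heading=270, move]
FD 19: (19,-8) -> (19,-27) [heading=270, move]
Final: pos=(19,-27), heading=270, 3 segment(s) drawn

Segment lengths:
  seg 1: (-2,-3) -> (12,-3), length = 14
  seg 2: (12,-3) -> (19,-3), length = 7
  seg 3: (19,-3) -> (19,-11), length = 8
Total = 29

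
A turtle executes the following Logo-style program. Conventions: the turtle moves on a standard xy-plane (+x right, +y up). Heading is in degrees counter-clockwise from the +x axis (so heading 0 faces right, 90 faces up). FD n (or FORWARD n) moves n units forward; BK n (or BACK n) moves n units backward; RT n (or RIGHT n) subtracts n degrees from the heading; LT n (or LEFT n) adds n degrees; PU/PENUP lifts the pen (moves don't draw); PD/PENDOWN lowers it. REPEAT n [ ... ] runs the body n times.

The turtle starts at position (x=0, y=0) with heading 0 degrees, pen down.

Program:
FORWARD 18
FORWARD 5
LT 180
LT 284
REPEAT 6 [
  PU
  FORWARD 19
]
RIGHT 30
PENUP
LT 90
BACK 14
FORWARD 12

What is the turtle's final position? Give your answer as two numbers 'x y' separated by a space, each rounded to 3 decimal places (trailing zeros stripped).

Executing turtle program step by step:
Start: pos=(0,0), heading=0, pen down
FD 18: (0,0) -> (18,0) [heading=0, draw]
FD 5: (18,0) -> (23,0) [heading=0, draw]
LT 180: heading 0 -> 180
LT 284: heading 180 -> 104
REPEAT 6 [
  -- iteration 1/6 --
  PU: pen up
  FD 19: (23,0) -> (18.403,18.436) [heading=104, move]
  -- iteration 2/6 --
  PU: pen up
  FD 19: (18.403,18.436) -> (13.807,36.871) [heading=104, move]
  -- iteration 3/6 --
  PU: pen up
  FD 19: (13.807,36.871) -> (9.21,55.307) [heading=104, move]
  -- iteration 4/6 --
  PU: pen up
  FD 19: (9.21,55.307) -> (4.614,73.742) [heading=104, move]
  -- iteration 5/6 --
  PU: pen up
  FD 19: (4.614,73.742) -> (0.017,92.178) [heading=104, move]
  -- iteration 6/6 --
  PU: pen up
  FD 19: (0.017,92.178) -> (-4.579,110.614) [heading=104, move]
]
RT 30: heading 104 -> 74
PU: pen up
LT 90: heading 74 -> 164
BK 14: (-4.579,110.614) -> (8.879,106.755) [heading=164, move]
FD 12: (8.879,106.755) -> (-2.657,110.062) [heading=164, move]
Final: pos=(-2.657,110.062), heading=164, 2 segment(s) drawn

Answer: -2.657 110.062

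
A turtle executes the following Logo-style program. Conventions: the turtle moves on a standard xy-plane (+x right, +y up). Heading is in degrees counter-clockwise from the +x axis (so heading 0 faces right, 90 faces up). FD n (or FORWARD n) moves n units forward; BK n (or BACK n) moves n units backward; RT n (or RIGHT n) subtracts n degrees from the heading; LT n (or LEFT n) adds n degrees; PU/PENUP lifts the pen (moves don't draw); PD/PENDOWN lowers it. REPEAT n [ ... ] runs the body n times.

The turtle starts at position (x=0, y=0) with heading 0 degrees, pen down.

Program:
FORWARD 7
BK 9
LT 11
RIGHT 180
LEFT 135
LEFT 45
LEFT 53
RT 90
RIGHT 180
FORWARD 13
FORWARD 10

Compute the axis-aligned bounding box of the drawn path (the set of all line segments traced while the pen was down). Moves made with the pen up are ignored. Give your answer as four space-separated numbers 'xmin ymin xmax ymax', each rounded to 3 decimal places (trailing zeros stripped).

Executing turtle program step by step:
Start: pos=(0,0), heading=0, pen down
FD 7: (0,0) -> (7,0) [heading=0, draw]
BK 9: (7,0) -> (-2,0) [heading=0, draw]
LT 11: heading 0 -> 11
RT 180: heading 11 -> 191
LT 135: heading 191 -> 326
LT 45: heading 326 -> 11
LT 53: heading 11 -> 64
RT 90: heading 64 -> 334
RT 180: heading 334 -> 154
FD 13: (-2,0) -> (-13.684,5.699) [heading=154, draw]
FD 10: (-13.684,5.699) -> (-22.672,10.083) [heading=154, draw]
Final: pos=(-22.672,10.083), heading=154, 4 segment(s) drawn

Segment endpoints: x in {-22.672, -13.684, -2, 0, 7}, y in {0, 5.699, 10.083}
xmin=-22.672, ymin=0, xmax=7, ymax=10.083

Answer: -22.672 0 7 10.083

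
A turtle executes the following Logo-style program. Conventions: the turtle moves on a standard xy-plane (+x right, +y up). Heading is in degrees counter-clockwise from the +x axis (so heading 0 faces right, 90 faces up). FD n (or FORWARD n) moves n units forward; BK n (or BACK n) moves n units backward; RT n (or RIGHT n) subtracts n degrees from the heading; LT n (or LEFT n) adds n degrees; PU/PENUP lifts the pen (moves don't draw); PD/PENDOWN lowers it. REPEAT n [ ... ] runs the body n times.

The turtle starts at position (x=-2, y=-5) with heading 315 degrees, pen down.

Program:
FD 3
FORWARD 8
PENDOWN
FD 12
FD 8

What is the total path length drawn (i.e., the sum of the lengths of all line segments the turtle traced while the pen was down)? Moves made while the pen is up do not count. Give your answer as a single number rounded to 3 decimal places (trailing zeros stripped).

Executing turtle program step by step:
Start: pos=(-2,-5), heading=315, pen down
FD 3: (-2,-5) -> (0.121,-7.121) [heading=315, draw]
FD 8: (0.121,-7.121) -> (5.778,-12.778) [heading=315, draw]
PD: pen down
FD 12: (5.778,-12.778) -> (14.263,-21.263) [heading=315, draw]
FD 8: (14.263,-21.263) -> (19.92,-26.92) [heading=315, draw]
Final: pos=(19.92,-26.92), heading=315, 4 segment(s) drawn

Segment lengths:
  seg 1: (-2,-5) -> (0.121,-7.121), length = 3
  seg 2: (0.121,-7.121) -> (5.778,-12.778), length = 8
  seg 3: (5.778,-12.778) -> (14.263,-21.263), length = 12
  seg 4: (14.263,-21.263) -> (19.92,-26.92), length = 8
Total = 31

Answer: 31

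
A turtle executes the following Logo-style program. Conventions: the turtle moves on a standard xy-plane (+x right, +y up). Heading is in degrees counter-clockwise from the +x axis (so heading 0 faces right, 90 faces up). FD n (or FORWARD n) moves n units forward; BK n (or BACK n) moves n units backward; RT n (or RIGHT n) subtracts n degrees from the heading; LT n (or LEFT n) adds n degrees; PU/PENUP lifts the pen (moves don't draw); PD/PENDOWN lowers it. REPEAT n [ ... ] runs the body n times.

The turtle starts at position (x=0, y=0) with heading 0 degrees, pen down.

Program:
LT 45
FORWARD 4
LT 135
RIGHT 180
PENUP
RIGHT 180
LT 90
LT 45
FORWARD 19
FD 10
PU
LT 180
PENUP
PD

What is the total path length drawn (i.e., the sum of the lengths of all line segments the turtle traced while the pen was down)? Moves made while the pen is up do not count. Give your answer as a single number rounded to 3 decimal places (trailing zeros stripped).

Executing turtle program step by step:
Start: pos=(0,0), heading=0, pen down
LT 45: heading 0 -> 45
FD 4: (0,0) -> (2.828,2.828) [heading=45, draw]
LT 135: heading 45 -> 180
RT 180: heading 180 -> 0
PU: pen up
RT 180: heading 0 -> 180
LT 90: heading 180 -> 270
LT 45: heading 270 -> 315
FD 19: (2.828,2.828) -> (16.263,-10.607) [heading=315, move]
FD 10: (16.263,-10.607) -> (23.335,-17.678) [heading=315, move]
PU: pen up
LT 180: heading 315 -> 135
PU: pen up
PD: pen down
Final: pos=(23.335,-17.678), heading=135, 1 segment(s) drawn

Segment lengths:
  seg 1: (0,0) -> (2.828,2.828), length = 4
Total = 4

Answer: 4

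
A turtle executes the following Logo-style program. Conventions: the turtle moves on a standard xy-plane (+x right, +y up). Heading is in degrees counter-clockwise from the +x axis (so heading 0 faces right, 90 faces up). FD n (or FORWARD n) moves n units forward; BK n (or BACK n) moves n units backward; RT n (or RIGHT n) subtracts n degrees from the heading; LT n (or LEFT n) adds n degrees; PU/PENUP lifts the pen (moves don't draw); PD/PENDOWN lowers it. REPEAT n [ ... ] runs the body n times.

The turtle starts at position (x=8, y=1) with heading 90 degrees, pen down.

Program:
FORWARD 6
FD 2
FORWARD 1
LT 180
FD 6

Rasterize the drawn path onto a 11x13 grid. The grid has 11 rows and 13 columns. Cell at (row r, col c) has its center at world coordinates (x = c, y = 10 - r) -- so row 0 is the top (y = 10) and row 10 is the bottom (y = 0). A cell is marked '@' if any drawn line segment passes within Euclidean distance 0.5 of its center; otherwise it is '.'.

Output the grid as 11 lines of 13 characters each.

Segment 0: (8,1) -> (8,7)
Segment 1: (8,7) -> (8,9)
Segment 2: (8,9) -> (8,10)
Segment 3: (8,10) -> (8,4)

Answer: ........@....
........@....
........@....
........@....
........@....
........@....
........@....
........@....
........@....
........@....
.............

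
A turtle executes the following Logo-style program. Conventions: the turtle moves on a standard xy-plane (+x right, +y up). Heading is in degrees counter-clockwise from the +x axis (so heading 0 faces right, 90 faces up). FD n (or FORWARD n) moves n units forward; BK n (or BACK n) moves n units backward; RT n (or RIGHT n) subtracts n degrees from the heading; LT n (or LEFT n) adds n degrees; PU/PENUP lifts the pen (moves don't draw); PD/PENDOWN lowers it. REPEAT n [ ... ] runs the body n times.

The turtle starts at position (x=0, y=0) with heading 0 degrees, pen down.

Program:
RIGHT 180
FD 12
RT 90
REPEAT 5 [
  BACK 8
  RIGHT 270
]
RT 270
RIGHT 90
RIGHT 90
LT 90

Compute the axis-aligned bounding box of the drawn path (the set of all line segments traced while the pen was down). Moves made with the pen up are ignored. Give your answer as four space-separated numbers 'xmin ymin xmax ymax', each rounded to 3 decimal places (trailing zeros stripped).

Answer: -12 -8 0 0

Derivation:
Executing turtle program step by step:
Start: pos=(0,0), heading=0, pen down
RT 180: heading 0 -> 180
FD 12: (0,0) -> (-12,0) [heading=180, draw]
RT 90: heading 180 -> 90
REPEAT 5 [
  -- iteration 1/5 --
  BK 8: (-12,0) -> (-12,-8) [heading=90, draw]
  RT 270: heading 90 -> 180
  -- iteration 2/5 --
  BK 8: (-12,-8) -> (-4,-8) [heading=180, draw]
  RT 270: heading 180 -> 270
  -- iteration 3/5 --
  BK 8: (-4,-8) -> (-4,0) [heading=270, draw]
  RT 270: heading 270 -> 0
  -- iteration 4/5 --
  BK 8: (-4,0) -> (-12,0) [heading=0, draw]
  RT 270: heading 0 -> 90
  -- iteration 5/5 --
  BK 8: (-12,0) -> (-12,-8) [heading=90, draw]
  RT 270: heading 90 -> 180
]
RT 270: heading 180 -> 270
RT 90: heading 270 -> 180
RT 90: heading 180 -> 90
LT 90: heading 90 -> 180
Final: pos=(-12,-8), heading=180, 6 segment(s) drawn

Segment endpoints: x in {-12, -12, -12, -12, -4, -4, 0}, y in {-8, -8, -8, 0, 0, 0, 0}
xmin=-12, ymin=-8, xmax=0, ymax=0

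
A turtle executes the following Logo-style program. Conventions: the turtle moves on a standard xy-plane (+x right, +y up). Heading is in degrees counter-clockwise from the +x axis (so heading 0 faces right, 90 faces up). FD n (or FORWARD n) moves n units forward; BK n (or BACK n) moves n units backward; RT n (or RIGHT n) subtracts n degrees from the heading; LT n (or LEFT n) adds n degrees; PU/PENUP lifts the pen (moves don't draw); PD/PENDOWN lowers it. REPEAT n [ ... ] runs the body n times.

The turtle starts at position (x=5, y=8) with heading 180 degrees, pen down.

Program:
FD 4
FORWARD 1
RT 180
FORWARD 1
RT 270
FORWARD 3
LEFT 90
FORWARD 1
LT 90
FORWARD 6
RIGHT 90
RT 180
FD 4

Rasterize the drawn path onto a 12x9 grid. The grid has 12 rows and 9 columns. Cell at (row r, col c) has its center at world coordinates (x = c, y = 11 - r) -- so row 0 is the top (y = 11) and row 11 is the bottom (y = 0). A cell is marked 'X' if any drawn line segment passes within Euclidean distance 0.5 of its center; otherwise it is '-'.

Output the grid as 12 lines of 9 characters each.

Answer: XX-------
XX-------
XX-------
XXXXXX---
X--------
X--------
XXXXX----
---------
---------
---------
---------
---------

Derivation:
Segment 0: (5,8) -> (1,8)
Segment 1: (1,8) -> (0,8)
Segment 2: (0,8) -> (1,8)
Segment 3: (1,8) -> (1,11)
Segment 4: (1,11) -> (-0,11)
Segment 5: (-0,11) -> (-0,5)
Segment 6: (-0,5) -> (4,5)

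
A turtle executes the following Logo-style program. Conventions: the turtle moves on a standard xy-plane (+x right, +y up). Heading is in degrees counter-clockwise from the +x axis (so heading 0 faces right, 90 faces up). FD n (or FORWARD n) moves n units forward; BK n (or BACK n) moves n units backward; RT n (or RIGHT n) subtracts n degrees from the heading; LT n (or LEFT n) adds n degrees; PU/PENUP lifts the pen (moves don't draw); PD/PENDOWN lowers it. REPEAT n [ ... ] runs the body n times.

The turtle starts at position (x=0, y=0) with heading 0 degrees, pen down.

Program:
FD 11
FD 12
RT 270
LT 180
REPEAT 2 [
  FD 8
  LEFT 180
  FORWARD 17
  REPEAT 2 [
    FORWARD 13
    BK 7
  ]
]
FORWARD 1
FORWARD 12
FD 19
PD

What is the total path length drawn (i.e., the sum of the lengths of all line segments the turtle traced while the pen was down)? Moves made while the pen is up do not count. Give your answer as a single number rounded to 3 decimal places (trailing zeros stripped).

Executing turtle program step by step:
Start: pos=(0,0), heading=0, pen down
FD 11: (0,0) -> (11,0) [heading=0, draw]
FD 12: (11,0) -> (23,0) [heading=0, draw]
RT 270: heading 0 -> 90
LT 180: heading 90 -> 270
REPEAT 2 [
  -- iteration 1/2 --
  FD 8: (23,0) -> (23,-8) [heading=270, draw]
  LT 180: heading 270 -> 90
  FD 17: (23,-8) -> (23,9) [heading=90, draw]
  REPEAT 2 [
    -- iteration 1/2 --
    FD 13: (23,9) -> (23,22) [heading=90, draw]
    BK 7: (23,22) -> (23,15) [heading=90, draw]
    -- iteration 2/2 --
    FD 13: (23,15) -> (23,28) [heading=90, draw]
    BK 7: (23,28) -> (23,21) [heading=90, draw]
  ]
  -- iteration 2/2 --
  FD 8: (23,21) -> (23,29) [heading=90, draw]
  LT 180: heading 90 -> 270
  FD 17: (23,29) -> (23,12) [heading=270, draw]
  REPEAT 2 [
    -- iteration 1/2 --
    FD 13: (23,12) -> (23,-1) [heading=270, draw]
    BK 7: (23,-1) -> (23,6) [heading=270, draw]
    -- iteration 2/2 --
    FD 13: (23,6) -> (23,-7) [heading=270, draw]
    BK 7: (23,-7) -> (23,0) [heading=270, draw]
  ]
]
FD 1: (23,0) -> (23,-1) [heading=270, draw]
FD 12: (23,-1) -> (23,-13) [heading=270, draw]
FD 19: (23,-13) -> (23,-32) [heading=270, draw]
PD: pen down
Final: pos=(23,-32), heading=270, 17 segment(s) drawn

Segment lengths:
  seg 1: (0,0) -> (11,0), length = 11
  seg 2: (11,0) -> (23,0), length = 12
  seg 3: (23,0) -> (23,-8), length = 8
  seg 4: (23,-8) -> (23,9), length = 17
  seg 5: (23,9) -> (23,22), length = 13
  seg 6: (23,22) -> (23,15), length = 7
  seg 7: (23,15) -> (23,28), length = 13
  seg 8: (23,28) -> (23,21), length = 7
  seg 9: (23,21) -> (23,29), length = 8
  seg 10: (23,29) -> (23,12), length = 17
  seg 11: (23,12) -> (23,-1), length = 13
  seg 12: (23,-1) -> (23,6), length = 7
  seg 13: (23,6) -> (23,-7), length = 13
  seg 14: (23,-7) -> (23,0), length = 7
  seg 15: (23,0) -> (23,-1), length = 1
  seg 16: (23,-1) -> (23,-13), length = 12
  seg 17: (23,-13) -> (23,-32), length = 19
Total = 185

Answer: 185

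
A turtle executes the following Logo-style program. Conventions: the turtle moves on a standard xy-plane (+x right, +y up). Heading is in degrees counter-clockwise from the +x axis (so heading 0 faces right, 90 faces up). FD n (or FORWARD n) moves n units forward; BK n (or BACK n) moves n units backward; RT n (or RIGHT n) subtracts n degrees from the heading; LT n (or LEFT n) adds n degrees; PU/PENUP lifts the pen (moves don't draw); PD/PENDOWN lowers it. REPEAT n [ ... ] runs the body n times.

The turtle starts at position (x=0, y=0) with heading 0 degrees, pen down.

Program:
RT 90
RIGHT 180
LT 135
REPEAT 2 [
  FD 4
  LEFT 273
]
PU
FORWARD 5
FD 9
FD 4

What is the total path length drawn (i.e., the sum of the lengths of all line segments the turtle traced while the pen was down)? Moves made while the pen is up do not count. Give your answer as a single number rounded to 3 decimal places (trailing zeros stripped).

Executing turtle program step by step:
Start: pos=(0,0), heading=0, pen down
RT 90: heading 0 -> 270
RT 180: heading 270 -> 90
LT 135: heading 90 -> 225
REPEAT 2 [
  -- iteration 1/2 --
  FD 4: (0,0) -> (-2.828,-2.828) [heading=225, draw]
  LT 273: heading 225 -> 138
  -- iteration 2/2 --
  FD 4: (-2.828,-2.828) -> (-5.801,-0.152) [heading=138, draw]
  LT 273: heading 138 -> 51
]
PU: pen up
FD 5: (-5.801,-0.152) -> (-2.654,3.734) [heading=51, move]
FD 9: (-2.654,3.734) -> (3.009,10.728) [heading=51, move]
FD 4: (3.009,10.728) -> (5.527,13.837) [heading=51, move]
Final: pos=(5.527,13.837), heading=51, 2 segment(s) drawn

Segment lengths:
  seg 1: (0,0) -> (-2.828,-2.828), length = 4
  seg 2: (-2.828,-2.828) -> (-5.801,-0.152), length = 4
Total = 8

Answer: 8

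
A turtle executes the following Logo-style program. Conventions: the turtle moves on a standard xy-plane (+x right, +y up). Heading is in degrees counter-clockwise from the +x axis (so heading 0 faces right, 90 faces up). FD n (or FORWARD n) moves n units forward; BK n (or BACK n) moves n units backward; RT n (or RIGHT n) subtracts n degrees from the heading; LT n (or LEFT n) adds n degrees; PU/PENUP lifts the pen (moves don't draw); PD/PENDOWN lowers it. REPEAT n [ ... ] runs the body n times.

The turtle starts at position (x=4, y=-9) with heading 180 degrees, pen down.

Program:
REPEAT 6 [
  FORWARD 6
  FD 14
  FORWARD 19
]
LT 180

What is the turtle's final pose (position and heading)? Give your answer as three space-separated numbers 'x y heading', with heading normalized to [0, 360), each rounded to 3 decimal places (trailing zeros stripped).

Executing turtle program step by step:
Start: pos=(4,-9), heading=180, pen down
REPEAT 6 [
  -- iteration 1/6 --
  FD 6: (4,-9) -> (-2,-9) [heading=180, draw]
  FD 14: (-2,-9) -> (-16,-9) [heading=180, draw]
  FD 19: (-16,-9) -> (-35,-9) [heading=180, draw]
  -- iteration 2/6 --
  FD 6: (-35,-9) -> (-41,-9) [heading=180, draw]
  FD 14: (-41,-9) -> (-55,-9) [heading=180, draw]
  FD 19: (-55,-9) -> (-74,-9) [heading=180, draw]
  -- iteration 3/6 --
  FD 6: (-74,-9) -> (-80,-9) [heading=180, draw]
  FD 14: (-80,-9) -> (-94,-9) [heading=180, draw]
  FD 19: (-94,-9) -> (-113,-9) [heading=180, draw]
  -- iteration 4/6 --
  FD 6: (-113,-9) -> (-119,-9) [heading=180, draw]
  FD 14: (-119,-9) -> (-133,-9) [heading=180, draw]
  FD 19: (-133,-9) -> (-152,-9) [heading=180, draw]
  -- iteration 5/6 --
  FD 6: (-152,-9) -> (-158,-9) [heading=180, draw]
  FD 14: (-158,-9) -> (-172,-9) [heading=180, draw]
  FD 19: (-172,-9) -> (-191,-9) [heading=180, draw]
  -- iteration 6/6 --
  FD 6: (-191,-9) -> (-197,-9) [heading=180, draw]
  FD 14: (-197,-9) -> (-211,-9) [heading=180, draw]
  FD 19: (-211,-9) -> (-230,-9) [heading=180, draw]
]
LT 180: heading 180 -> 0
Final: pos=(-230,-9), heading=0, 18 segment(s) drawn

Answer: -230 -9 0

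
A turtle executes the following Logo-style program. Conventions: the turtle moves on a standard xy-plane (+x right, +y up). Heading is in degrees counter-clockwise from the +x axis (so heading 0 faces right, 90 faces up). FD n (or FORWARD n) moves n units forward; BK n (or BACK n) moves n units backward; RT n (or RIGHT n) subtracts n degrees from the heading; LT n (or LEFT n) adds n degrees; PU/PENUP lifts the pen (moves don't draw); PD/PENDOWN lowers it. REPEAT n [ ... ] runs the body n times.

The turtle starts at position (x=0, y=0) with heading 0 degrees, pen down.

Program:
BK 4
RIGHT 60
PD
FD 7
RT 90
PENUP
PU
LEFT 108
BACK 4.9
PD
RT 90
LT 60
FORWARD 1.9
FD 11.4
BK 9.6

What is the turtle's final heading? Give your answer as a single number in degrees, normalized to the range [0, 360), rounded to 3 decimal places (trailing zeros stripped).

Executing turtle program step by step:
Start: pos=(0,0), heading=0, pen down
BK 4: (0,0) -> (-4,0) [heading=0, draw]
RT 60: heading 0 -> 300
PD: pen down
FD 7: (-4,0) -> (-0.5,-6.062) [heading=300, draw]
RT 90: heading 300 -> 210
PU: pen up
PU: pen up
LT 108: heading 210 -> 318
BK 4.9: (-0.5,-6.062) -> (-4.141,-2.783) [heading=318, move]
PD: pen down
RT 90: heading 318 -> 228
LT 60: heading 228 -> 288
FD 1.9: (-4.141,-2.783) -> (-3.554,-4.59) [heading=288, draw]
FD 11.4: (-3.554,-4.59) -> (-0.031,-15.432) [heading=288, draw]
BK 9.6: (-0.031,-15.432) -> (-2.998,-6.302) [heading=288, draw]
Final: pos=(-2.998,-6.302), heading=288, 5 segment(s) drawn

Answer: 288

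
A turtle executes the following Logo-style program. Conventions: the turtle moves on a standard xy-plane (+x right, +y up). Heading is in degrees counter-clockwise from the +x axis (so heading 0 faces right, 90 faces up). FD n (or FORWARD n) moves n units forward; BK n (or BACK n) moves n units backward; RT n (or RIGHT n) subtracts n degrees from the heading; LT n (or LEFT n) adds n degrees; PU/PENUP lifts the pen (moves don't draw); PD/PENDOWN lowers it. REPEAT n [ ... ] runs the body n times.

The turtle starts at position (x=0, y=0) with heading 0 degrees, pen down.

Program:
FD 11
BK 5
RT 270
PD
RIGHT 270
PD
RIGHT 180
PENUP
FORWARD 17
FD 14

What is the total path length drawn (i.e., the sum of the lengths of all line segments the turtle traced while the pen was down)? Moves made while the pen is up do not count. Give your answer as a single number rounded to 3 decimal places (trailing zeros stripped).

Answer: 16

Derivation:
Executing turtle program step by step:
Start: pos=(0,0), heading=0, pen down
FD 11: (0,0) -> (11,0) [heading=0, draw]
BK 5: (11,0) -> (6,0) [heading=0, draw]
RT 270: heading 0 -> 90
PD: pen down
RT 270: heading 90 -> 180
PD: pen down
RT 180: heading 180 -> 0
PU: pen up
FD 17: (6,0) -> (23,0) [heading=0, move]
FD 14: (23,0) -> (37,0) [heading=0, move]
Final: pos=(37,0), heading=0, 2 segment(s) drawn

Segment lengths:
  seg 1: (0,0) -> (11,0), length = 11
  seg 2: (11,0) -> (6,0), length = 5
Total = 16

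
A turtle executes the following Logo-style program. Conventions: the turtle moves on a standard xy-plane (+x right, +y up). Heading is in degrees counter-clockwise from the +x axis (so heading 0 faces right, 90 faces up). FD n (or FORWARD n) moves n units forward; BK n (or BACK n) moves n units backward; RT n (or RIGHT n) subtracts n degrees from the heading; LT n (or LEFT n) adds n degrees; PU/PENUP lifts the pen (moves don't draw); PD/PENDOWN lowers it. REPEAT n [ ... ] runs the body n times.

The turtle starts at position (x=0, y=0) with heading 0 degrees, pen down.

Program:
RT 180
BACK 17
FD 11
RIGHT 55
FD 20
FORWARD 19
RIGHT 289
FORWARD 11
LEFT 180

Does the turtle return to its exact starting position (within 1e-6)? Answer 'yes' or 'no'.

Answer: no

Derivation:
Executing turtle program step by step:
Start: pos=(0,0), heading=0, pen down
RT 180: heading 0 -> 180
BK 17: (0,0) -> (17,0) [heading=180, draw]
FD 11: (17,0) -> (6,0) [heading=180, draw]
RT 55: heading 180 -> 125
FD 20: (6,0) -> (-5.472,16.383) [heading=125, draw]
FD 19: (-5.472,16.383) -> (-16.369,31.947) [heading=125, draw]
RT 289: heading 125 -> 196
FD 11: (-16.369,31.947) -> (-26.943,28.915) [heading=196, draw]
LT 180: heading 196 -> 16
Final: pos=(-26.943,28.915), heading=16, 5 segment(s) drawn

Start position: (0, 0)
Final position: (-26.943, 28.915)
Distance = 39.522; >= 1e-6 -> NOT closed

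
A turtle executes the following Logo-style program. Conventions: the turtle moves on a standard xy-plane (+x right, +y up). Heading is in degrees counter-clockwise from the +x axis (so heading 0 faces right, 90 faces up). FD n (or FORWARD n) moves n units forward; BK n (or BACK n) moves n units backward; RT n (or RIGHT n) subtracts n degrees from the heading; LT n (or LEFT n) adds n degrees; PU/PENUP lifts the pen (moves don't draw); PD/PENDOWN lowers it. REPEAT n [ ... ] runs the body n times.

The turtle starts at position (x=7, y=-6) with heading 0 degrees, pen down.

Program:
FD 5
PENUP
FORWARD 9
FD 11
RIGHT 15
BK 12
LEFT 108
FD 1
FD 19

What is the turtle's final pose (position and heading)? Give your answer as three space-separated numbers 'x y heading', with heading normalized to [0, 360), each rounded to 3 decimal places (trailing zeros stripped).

Executing turtle program step by step:
Start: pos=(7,-6), heading=0, pen down
FD 5: (7,-6) -> (12,-6) [heading=0, draw]
PU: pen up
FD 9: (12,-6) -> (21,-6) [heading=0, move]
FD 11: (21,-6) -> (32,-6) [heading=0, move]
RT 15: heading 0 -> 345
BK 12: (32,-6) -> (20.409,-2.894) [heading=345, move]
LT 108: heading 345 -> 93
FD 1: (20.409,-2.894) -> (20.357,-1.896) [heading=93, move]
FD 19: (20.357,-1.896) -> (19.362,17.078) [heading=93, move]
Final: pos=(19.362,17.078), heading=93, 1 segment(s) drawn

Answer: 19.362 17.078 93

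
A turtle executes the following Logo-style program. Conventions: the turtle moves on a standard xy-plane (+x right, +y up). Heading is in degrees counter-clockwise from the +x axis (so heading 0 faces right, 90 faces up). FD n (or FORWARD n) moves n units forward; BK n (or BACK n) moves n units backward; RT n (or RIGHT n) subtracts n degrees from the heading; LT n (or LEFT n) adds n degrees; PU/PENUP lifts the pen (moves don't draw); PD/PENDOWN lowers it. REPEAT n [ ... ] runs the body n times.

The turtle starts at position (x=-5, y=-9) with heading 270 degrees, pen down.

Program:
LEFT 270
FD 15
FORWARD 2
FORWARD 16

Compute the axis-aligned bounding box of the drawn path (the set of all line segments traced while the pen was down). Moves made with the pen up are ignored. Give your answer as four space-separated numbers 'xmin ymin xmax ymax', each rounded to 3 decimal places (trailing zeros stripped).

Executing turtle program step by step:
Start: pos=(-5,-9), heading=270, pen down
LT 270: heading 270 -> 180
FD 15: (-5,-9) -> (-20,-9) [heading=180, draw]
FD 2: (-20,-9) -> (-22,-9) [heading=180, draw]
FD 16: (-22,-9) -> (-38,-9) [heading=180, draw]
Final: pos=(-38,-9), heading=180, 3 segment(s) drawn

Segment endpoints: x in {-38, -22, -20, -5}, y in {-9, -9, -9}
xmin=-38, ymin=-9, xmax=-5, ymax=-9

Answer: -38 -9 -5 -9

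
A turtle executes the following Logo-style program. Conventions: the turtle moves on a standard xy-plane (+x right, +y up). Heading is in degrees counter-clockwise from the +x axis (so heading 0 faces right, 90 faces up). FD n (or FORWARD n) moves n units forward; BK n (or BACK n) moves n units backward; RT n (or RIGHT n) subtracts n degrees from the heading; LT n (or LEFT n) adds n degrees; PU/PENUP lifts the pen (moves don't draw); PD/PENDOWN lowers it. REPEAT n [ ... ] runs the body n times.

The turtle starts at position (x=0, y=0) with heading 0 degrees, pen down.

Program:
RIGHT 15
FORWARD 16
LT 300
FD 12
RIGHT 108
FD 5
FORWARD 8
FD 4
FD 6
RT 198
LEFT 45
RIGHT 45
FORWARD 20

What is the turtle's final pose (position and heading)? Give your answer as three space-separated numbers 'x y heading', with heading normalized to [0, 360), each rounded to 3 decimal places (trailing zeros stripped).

Executing turtle program step by step:
Start: pos=(0,0), heading=0, pen down
RT 15: heading 0 -> 345
FD 16: (0,0) -> (15.455,-4.141) [heading=345, draw]
LT 300: heading 345 -> 285
FD 12: (15.455,-4.141) -> (18.561,-15.732) [heading=285, draw]
RT 108: heading 285 -> 177
FD 5: (18.561,-15.732) -> (13.567,-15.471) [heading=177, draw]
FD 8: (13.567,-15.471) -> (5.578,-15.052) [heading=177, draw]
FD 4: (5.578,-15.052) -> (1.584,-14.843) [heading=177, draw]
FD 6: (1.584,-14.843) -> (-4.408,-14.528) [heading=177, draw]
RT 198: heading 177 -> 339
LT 45: heading 339 -> 24
RT 45: heading 24 -> 339
FD 20: (-4.408,-14.528) -> (14.264,-21.696) [heading=339, draw]
Final: pos=(14.264,-21.696), heading=339, 7 segment(s) drawn

Answer: 14.264 -21.696 339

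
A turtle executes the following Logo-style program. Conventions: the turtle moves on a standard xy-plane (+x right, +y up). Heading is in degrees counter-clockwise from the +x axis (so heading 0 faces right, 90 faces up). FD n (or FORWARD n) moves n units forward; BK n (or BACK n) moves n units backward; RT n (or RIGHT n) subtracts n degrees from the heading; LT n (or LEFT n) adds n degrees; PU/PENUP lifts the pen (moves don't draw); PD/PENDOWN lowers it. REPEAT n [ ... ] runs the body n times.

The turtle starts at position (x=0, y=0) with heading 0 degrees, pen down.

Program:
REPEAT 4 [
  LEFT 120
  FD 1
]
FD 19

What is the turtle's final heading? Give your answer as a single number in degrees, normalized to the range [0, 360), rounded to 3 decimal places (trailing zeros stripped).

Executing turtle program step by step:
Start: pos=(0,0), heading=0, pen down
REPEAT 4 [
  -- iteration 1/4 --
  LT 120: heading 0 -> 120
  FD 1: (0,0) -> (-0.5,0.866) [heading=120, draw]
  -- iteration 2/4 --
  LT 120: heading 120 -> 240
  FD 1: (-0.5,0.866) -> (-1,0) [heading=240, draw]
  -- iteration 3/4 --
  LT 120: heading 240 -> 0
  FD 1: (-1,0) -> (0,0) [heading=0, draw]
  -- iteration 4/4 --
  LT 120: heading 0 -> 120
  FD 1: (0,0) -> (-0.5,0.866) [heading=120, draw]
]
FD 19: (-0.5,0.866) -> (-10,17.321) [heading=120, draw]
Final: pos=(-10,17.321), heading=120, 5 segment(s) drawn

Answer: 120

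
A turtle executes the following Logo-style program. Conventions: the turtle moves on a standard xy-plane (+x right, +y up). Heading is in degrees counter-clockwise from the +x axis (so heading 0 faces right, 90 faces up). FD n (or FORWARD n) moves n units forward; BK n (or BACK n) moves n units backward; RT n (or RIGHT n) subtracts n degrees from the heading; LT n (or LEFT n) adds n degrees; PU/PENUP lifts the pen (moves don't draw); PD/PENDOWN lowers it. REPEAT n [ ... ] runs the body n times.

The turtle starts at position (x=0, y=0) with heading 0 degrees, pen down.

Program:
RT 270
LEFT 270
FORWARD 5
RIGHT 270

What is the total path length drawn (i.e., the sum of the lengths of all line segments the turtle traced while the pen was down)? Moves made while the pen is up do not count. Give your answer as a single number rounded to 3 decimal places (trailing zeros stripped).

Executing turtle program step by step:
Start: pos=(0,0), heading=0, pen down
RT 270: heading 0 -> 90
LT 270: heading 90 -> 0
FD 5: (0,0) -> (5,0) [heading=0, draw]
RT 270: heading 0 -> 90
Final: pos=(5,0), heading=90, 1 segment(s) drawn

Segment lengths:
  seg 1: (0,0) -> (5,0), length = 5
Total = 5

Answer: 5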